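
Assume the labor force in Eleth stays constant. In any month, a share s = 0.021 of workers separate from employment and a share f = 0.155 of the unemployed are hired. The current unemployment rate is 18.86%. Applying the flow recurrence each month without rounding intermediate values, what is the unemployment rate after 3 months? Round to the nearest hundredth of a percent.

Unemployment rate after three months ≈ 15.81%.

With a fixed labor force, u_{t+1} = u_t + s·(1−u_t) − f·u_t = u_t·(1−s−f) + s.
Here 1−s−f = 0.824 and s = 0.021.
u_1 = 0.188600 × 0.824 + 0.021 = 0.176406.
u_2 = 0.176406 × 0.824 + 0.021 = 0.166359.
u_3 = 0.166359 × 0.824 + 0.021 = 0.158080.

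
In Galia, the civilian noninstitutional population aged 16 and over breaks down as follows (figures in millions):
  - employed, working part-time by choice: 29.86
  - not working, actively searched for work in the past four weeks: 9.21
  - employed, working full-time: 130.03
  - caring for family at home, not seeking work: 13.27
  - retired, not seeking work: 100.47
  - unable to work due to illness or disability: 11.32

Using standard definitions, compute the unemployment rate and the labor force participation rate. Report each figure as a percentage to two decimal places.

Employed = 29.86 + 130.03 = 159.89 million.
Unemployed = 9.21 million.
Labor force = 159.89 + 9.21 = 169.10 million.
Not in labor force = 13.27 + 100.47 + 11.32 = 125.06 million (those not working and not actively searching are outside the labor force).
Civilian working-age population = 169.10 + 125.06 = 294.16 million.
Unemployment rate = 9.21 / 169.10 = 5.45%.
Labor force participation rate = 169.10 / 294.16 = 57.49%.

Unemployment rate ≈ 5.45%; labor force participation rate ≈ 57.49%.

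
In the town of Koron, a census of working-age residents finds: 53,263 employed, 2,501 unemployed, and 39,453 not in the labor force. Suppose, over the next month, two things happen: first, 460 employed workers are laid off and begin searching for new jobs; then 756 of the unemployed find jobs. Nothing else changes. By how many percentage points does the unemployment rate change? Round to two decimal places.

The unemployment rate changes by −0.53 percentage points.

Initially, labor force = 53,263 + 2,501 = 55,764, so u = 2,501/55,764 = 4.48%.
After the first change, employed falls and unemployed rises by 460; labor force unchanged → E = 52,803, U = 2,961, labor force = 55,764.
After the second change, unemployed falls and employed rises by 756; labor force unchanged → E = 53,559, U = 2,205, labor force = 55,764.
New unemployment rate = 2,205 / 55,764 = 3.95%.
Change = 3.95% − 4.48% = −0.53 percentage points.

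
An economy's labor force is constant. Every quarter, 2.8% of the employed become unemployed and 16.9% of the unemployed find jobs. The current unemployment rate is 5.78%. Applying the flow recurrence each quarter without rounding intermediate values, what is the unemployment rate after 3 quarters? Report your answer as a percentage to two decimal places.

With a fixed labor force, u_{t+1} = u_t + s·(1−u_t) − f·u_t = u_t·(1−s−f) + s.
Here 1−s−f = 0.803 and s = 0.028.
u_1 = 0.057800 × 0.803 + 0.028 = 0.074413.
u_2 = 0.074413 × 0.803 + 0.028 = 0.087754.
u_3 = 0.087754 × 0.803 + 0.028 = 0.098466.

Unemployment rate after three quarters ≈ 9.85%.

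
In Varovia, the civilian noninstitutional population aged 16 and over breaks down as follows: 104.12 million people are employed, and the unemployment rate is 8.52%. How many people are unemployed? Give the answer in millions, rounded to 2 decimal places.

About 9.70 million are unemployed.

Let U be the number unemployed. The labor force is E + U, and U/(E+U) = 0.0852.
So U = 0.0852 × 104.12 / (1 − 0.0852) = 8.8710 / 0.9148 ≈ 9.70 million.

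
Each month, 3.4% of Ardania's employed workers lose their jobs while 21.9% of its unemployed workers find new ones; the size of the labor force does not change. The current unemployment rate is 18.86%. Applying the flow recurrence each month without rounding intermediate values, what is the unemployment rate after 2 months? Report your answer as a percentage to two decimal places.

With a fixed labor force, u_{t+1} = u_t + s·(1−u_t) − f·u_t = u_t·(1−s−f) + s.
Here 1−s−f = 0.747 and s = 0.034.
u_1 = 0.188600 × 0.747 + 0.034 = 0.174884.
u_2 = 0.174884 × 0.747 + 0.034 = 0.164638.

Unemployment rate after two months ≈ 16.46%.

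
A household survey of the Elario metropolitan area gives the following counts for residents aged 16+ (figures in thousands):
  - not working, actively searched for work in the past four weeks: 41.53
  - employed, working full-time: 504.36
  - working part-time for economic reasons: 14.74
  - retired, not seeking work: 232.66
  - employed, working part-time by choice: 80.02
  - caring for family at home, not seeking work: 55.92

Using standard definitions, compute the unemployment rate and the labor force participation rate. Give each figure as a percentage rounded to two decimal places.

Unemployment rate ≈ 6.48%; labor force participation rate ≈ 68.94%.

Employed = 504.36 + 14.74 + 80.02 = 599.12 thousand (anyone who worked, including part-time for economic reasons, counts as employed).
Unemployed = 41.53 thousand.
Labor force = 599.12 + 41.53 = 640.65 thousand.
Not in labor force = 232.66 + 55.92 = 288.58 thousand (those not working and not actively searching are outside the labor force).
Civilian working-age population = 640.65 + 288.58 = 929.23 thousand.
Unemployment rate = 41.53 / 640.65 = 6.48%.
Labor force participation rate = 640.65 / 929.23 = 68.94%.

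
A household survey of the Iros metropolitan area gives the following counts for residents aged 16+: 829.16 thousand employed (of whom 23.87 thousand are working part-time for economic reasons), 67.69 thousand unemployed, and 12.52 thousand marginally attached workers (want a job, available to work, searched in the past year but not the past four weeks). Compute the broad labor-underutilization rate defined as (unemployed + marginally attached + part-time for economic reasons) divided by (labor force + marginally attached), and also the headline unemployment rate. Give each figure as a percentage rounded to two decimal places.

Broad underutilization rate ≈ 11.45%; headline unemployment rate ≈ 7.55%.

Labor force = 829.16 + 67.69 = 896.85 thousand.
Numerator = 67.69 + 12.52 + 23.87 = 104.08 thousand.
Denominator = 896.85 + 12.52 = 909.37 thousand.
Broad rate = 104.08 / 909.37 = 11.45%.
Headline unemployment rate = 67.69 / 896.85 = 7.55%.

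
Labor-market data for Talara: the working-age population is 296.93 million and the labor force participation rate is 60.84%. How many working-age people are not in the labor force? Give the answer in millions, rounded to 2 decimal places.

About 116.28 million are not in the labor force.

Share not in the labor force = 1 − 0.6084 = 0.3916.
Not in labor force = 0.3916 × 296.93 ≈ 116.28 million.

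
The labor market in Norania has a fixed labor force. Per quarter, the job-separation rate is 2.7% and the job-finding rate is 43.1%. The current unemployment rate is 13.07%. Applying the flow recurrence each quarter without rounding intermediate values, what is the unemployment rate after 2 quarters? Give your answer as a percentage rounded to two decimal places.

With a fixed labor force, u_{t+1} = u_t + s·(1−u_t) − f·u_t = u_t·(1−s−f) + s.
Here 1−s−f = 0.542 and s = 0.027.
u_1 = 0.130700 × 0.542 + 0.027 = 0.097839.
u_2 = 0.097839 × 0.542 + 0.027 = 0.080029.

Unemployment rate after two quarters ≈ 8.00%.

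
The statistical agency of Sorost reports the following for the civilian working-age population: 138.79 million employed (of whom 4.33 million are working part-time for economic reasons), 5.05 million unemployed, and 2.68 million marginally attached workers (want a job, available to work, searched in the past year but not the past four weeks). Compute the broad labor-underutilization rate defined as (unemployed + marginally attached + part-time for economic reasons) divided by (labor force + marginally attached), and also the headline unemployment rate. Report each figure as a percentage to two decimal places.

Labor force = 138.79 + 5.05 = 143.84 million.
Numerator = 5.05 + 2.68 + 4.33 = 12.06 million.
Denominator = 143.84 + 2.68 = 146.52 million.
Broad rate = 12.06 / 146.52 = 8.23%.
Headline unemployment rate = 5.05 / 143.84 = 3.51%.

Broad underutilization rate ≈ 8.23%; headline unemployment rate ≈ 3.51%.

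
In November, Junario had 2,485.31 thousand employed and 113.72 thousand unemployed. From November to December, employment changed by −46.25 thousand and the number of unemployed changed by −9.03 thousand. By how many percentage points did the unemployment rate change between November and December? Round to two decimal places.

November: labor force = 2,485.31 + 113.72 = 2,599.03; u = 113.72/2,599.03 = 4.38%.
December: labor force = 2,439.06 + 104.69 = 2,543.75; u = 104.69/2,543.75 = 4.12%.
Change = 4.12% − 4.38% = −0.26 pp.

The unemployment rate changed by −0.26 percentage points.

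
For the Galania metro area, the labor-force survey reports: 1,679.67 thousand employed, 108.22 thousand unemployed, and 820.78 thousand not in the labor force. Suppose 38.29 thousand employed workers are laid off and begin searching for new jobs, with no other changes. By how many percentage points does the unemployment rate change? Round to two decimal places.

The unemployment rate changes by +2.14 percentage points.

Initially, labor force = 1,679.67 + 108.22 = 1,787.89 thousand, so u = 108.22/1,787.89 = 6.05%.
After the change, employed falls and unemployed rises by 38.29; labor force unchanged → E = 1,641.38, U = 146.51, labor force = 1,787.89 thousand.
New unemployment rate = 146.51 / 1,787.89 = 8.19%.
Change = 8.19% − 6.05% = +2.14 percentage points.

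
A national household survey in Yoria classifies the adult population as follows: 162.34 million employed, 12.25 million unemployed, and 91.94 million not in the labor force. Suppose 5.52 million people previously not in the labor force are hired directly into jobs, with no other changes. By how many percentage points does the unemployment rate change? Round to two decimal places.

The unemployment rate changes by −0.22 percentage points.

Initially, labor force = 162.34 + 12.25 = 174.59 million, so u = 12.25/174.59 = 7.02%.
After the change, employed and labor force both rise by 5.52; unemployed unchanged → E = 167.86, U = 12.25, labor force = 180.11 million.
New unemployment rate = 12.25 / 180.11 = 6.80%.
Change = 6.80% − 7.02% = −0.22 percentage points.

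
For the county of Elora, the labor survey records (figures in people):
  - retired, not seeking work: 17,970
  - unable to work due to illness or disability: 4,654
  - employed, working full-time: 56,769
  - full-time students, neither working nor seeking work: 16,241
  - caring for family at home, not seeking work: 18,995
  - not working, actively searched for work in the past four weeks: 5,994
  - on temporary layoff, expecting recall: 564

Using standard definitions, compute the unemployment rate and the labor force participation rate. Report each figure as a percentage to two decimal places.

Employed = 56,769.
Unemployed = 5,994 + 564 = 6,558 (jobless and actively searching, or on temporary layoff).
Labor force = 56,769 + 6,558 = 63,327.
Not in labor force = 17,970 + 4,654 + 16,241 + 18,995 = 57,860 (those not working and not actively searching are outside the labor force).
Civilian working-age population = 63,327 + 57,860 = 121,187.
Unemployment rate = 6,558 / 63,327 = 10.36%.
Labor force participation rate = 63,327 / 121,187 = 52.26%.

Unemployment rate ≈ 10.36%; labor force participation rate ≈ 52.26%.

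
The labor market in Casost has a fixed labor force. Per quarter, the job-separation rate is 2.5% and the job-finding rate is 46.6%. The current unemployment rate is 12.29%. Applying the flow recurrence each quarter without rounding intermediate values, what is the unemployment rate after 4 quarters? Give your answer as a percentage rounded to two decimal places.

With a fixed labor force, u_{t+1} = u_t + s·(1−u_t) − f·u_t = u_t·(1−s−f) + s.
Here 1−s−f = 0.509 and s = 0.025.
u_1 = 0.122900 × 0.509 + 0.025 = 0.087556.
u_2 = 0.087556 × 0.509 + 0.025 = 0.069566.
u_3 = 0.069566 × 0.509 + 0.025 = 0.060409.
u_4 = 0.060409 × 0.509 + 0.025 = 0.055748.

Unemployment rate after four quarters ≈ 5.57%.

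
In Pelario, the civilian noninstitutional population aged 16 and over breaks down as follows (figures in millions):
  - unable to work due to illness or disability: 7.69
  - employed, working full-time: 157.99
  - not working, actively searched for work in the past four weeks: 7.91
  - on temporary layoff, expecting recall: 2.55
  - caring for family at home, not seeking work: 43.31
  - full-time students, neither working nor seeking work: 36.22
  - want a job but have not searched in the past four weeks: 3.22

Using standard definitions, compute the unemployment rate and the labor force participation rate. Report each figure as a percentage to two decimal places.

Unemployment rate ≈ 6.21%; labor force participation rate ≈ 65.07%.

Employed = 157.99 million.
Unemployed = 7.91 + 2.55 = 10.46 million (jobless and actively searching, or on temporary layoff).
Labor force = 157.99 + 10.46 = 168.45 million.
Not in labor force = 7.69 + 43.31 + 36.22 + 3.22 = 90.44 million (those not working and not actively searching are outside the labor force — including those who want a job but have given up searching).
Civilian working-age population = 168.45 + 90.44 = 258.89 million.
Unemployment rate = 10.46 / 168.45 = 6.21%.
Labor force participation rate = 168.45 / 258.89 = 65.07%.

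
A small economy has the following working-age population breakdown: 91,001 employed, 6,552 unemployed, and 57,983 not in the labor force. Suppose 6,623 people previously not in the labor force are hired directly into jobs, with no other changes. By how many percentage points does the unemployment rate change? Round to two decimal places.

The unemployment rate changes by −0.43 percentage points.

Initially, labor force = 91,001 + 6,552 = 97,553, so u = 6,552/97,553 = 6.72%.
After the change, employed and labor force both rise by 6,623; unemployed unchanged → E = 97,624, U = 6,552, labor force = 104,176.
New unemployment rate = 6,552 / 104,176 = 6.29%.
Change = 6.29% − 6.72% = −0.43 percentage points.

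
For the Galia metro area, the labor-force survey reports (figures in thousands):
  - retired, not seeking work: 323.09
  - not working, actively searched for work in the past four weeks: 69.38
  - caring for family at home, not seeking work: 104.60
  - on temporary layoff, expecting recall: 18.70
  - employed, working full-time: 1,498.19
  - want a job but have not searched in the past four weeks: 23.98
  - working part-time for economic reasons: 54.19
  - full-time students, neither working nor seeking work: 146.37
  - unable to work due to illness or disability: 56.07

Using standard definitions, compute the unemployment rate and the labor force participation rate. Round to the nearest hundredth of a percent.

Employed = 1,498.19 + 54.19 = 1,552.38 thousand (anyone who worked, including part-time for economic reasons, counts as employed).
Unemployed = 69.38 + 18.70 = 88.08 thousand (jobless and actively searching, or on temporary layoff).
Labor force = 1,552.38 + 88.08 = 1,640.46 thousand.
Not in labor force = 323.09 + 104.60 + 23.98 + 146.37 + 56.07 = 654.11 thousand (those not working and not actively searching are outside the labor force — including those who want a job but have given up searching).
Civilian working-age population = 1,640.46 + 654.11 = 2,294.57 thousand.
Unemployment rate = 88.08 / 1,640.46 = 5.37%.
Labor force participation rate = 1,640.46 / 2,294.57 = 71.49%.

Unemployment rate ≈ 5.37%; labor force participation rate ≈ 71.49%.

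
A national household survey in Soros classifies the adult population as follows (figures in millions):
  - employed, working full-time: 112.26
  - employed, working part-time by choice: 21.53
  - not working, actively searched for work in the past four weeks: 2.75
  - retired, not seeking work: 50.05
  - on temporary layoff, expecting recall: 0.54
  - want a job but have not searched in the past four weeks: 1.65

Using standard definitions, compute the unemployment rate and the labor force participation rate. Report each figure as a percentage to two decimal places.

Employed = 112.26 + 21.53 = 133.79 million.
Unemployed = 2.75 + 0.54 = 3.29 million (jobless and actively searching, or on temporary layoff).
Labor force = 133.79 + 3.29 = 137.08 million.
Not in labor force = 50.05 + 1.65 = 51.70 million (those not working and not actively searching are outside the labor force — including those who want a job but have given up searching).
Civilian working-age population = 137.08 + 51.70 = 188.78 million.
Unemployment rate = 3.29 / 137.08 = 2.40%.
Labor force participation rate = 137.08 / 188.78 = 72.61%.

Unemployment rate ≈ 2.40%; labor force participation rate ≈ 72.61%.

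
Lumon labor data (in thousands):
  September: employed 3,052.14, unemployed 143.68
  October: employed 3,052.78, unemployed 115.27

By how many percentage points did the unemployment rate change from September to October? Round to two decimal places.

September: labor force = 3,052.14 + 143.68 = 3,195.82; u = 143.68/3,195.82 = 4.50%.
October: labor force = 3,052.78 + 115.27 = 3,168.05; u = 115.27/3,168.05 = 3.64%.
Change = 3.64% − 4.50% = −0.86 pp.

The unemployment rate changed by −0.86 percentage points.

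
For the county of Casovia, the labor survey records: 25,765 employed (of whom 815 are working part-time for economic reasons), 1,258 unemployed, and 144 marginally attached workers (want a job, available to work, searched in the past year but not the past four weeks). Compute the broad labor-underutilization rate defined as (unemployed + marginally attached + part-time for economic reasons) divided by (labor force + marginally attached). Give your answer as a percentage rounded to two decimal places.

Labor force = 25,765 + 1,258 = 27,023.
Numerator = 1,258 + 144 + 815 = 2,217.
Denominator = 27,023 + 144 = 27,167.
Broad rate = 2,217 / 27,167 = 8.16%.

Broad underutilization rate ≈ 8.16%.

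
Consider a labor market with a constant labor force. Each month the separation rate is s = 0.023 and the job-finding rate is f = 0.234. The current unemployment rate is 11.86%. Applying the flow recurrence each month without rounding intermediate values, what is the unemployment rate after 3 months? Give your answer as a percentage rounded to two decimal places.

Unemployment rate after three months ≈ 10.14%.

With a fixed labor force, u_{t+1} = u_t + s·(1−u_t) − f·u_t = u_t·(1−s−f) + s.
Here 1−s−f = 0.743 and s = 0.023.
u_1 = 0.118600 × 0.743 + 0.023 = 0.111120.
u_2 = 0.111120 × 0.743 + 0.023 = 0.105562.
u_3 = 0.105562 × 0.743 + 0.023 = 0.101433.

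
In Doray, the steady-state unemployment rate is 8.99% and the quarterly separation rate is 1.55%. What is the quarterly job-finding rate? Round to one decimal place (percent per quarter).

Job-finding rate ≈ 15.7% per quarter.

From u* = s/(s+f): f = s·(1−u)/u.
f = 1.55 × (1 − 0.0899) / 0.0899 = 1.4107 / 0.0899 ≈ 15.7% per quarter.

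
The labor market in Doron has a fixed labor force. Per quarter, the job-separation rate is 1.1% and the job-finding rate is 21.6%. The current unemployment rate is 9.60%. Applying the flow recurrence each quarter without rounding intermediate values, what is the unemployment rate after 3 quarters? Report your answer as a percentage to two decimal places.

With a fixed labor force, u_{t+1} = u_t + s·(1−u_t) − f·u_t = u_t·(1−s−f) + s.
Here 1−s−f = 0.773 and s = 0.011.
u_1 = 0.096000 × 0.773 + 0.011 = 0.085208.
u_2 = 0.085208 × 0.773 + 0.011 = 0.076866.
u_3 = 0.076866 × 0.773 + 0.011 = 0.070417.

Unemployment rate after three quarters ≈ 7.04%.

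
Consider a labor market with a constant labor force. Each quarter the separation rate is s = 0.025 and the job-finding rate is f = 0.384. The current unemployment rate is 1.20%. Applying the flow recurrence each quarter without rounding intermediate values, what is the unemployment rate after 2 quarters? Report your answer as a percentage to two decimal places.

With a fixed labor force, u_{t+1} = u_t + s·(1−u_t) − f·u_t = u_t·(1−s−f) + s.
Here 1−s−f = 0.591 and s = 0.025.
u_1 = 0.012000 × 0.591 + 0.025 = 0.032092.
u_2 = 0.032092 × 0.591 + 0.025 = 0.043966.

Unemployment rate after two quarters ≈ 4.40%.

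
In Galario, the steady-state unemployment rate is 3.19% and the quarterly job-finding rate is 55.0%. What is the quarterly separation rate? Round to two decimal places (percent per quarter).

Separation rate ≈ 1.81% per quarter.

From u* = s/(s+f): s = u·f/(1−u).
s = 0.0319 × 55.0 / (1 − 0.0319) = 1.7545 / 0.9681 ≈ 1.81% per quarter.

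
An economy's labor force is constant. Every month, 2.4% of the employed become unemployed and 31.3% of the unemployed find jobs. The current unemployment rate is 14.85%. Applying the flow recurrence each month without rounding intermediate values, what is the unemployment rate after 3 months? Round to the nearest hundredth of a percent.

Unemployment rate after three months ≈ 9.37%.

With a fixed labor force, u_{t+1} = u_t + s·(1−u_t) − f·u_t = u_t·(1−s−f) + s.
Here 1−s−f = 0.663 and s = 0.024.
u_1 = 0.148500 × 0.663 + 0.024 = 0.122455.
u_2 = 0.122455 × 0.663 + 0.024 = 0.105188.
u_3 = 0.105188 × 0.663 + 0.024 = 0.093740.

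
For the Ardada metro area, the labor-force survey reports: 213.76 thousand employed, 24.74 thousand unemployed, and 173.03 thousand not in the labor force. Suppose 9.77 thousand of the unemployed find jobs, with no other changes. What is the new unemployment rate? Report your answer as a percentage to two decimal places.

Initially, labor force = 213.76 + 24.74 = 238.50 thousand, so u = 24.74/238.50 = 10.37%.
After the change, unemployed falls and employed rises by 9.77; labor force unchanged → E = 223.53, U = 14.97, labor force = 238.50 thousand.
New unemployment rate = 14.97 / 238.50 = 6.28%.

New unemployment rate ≈ 6.28%.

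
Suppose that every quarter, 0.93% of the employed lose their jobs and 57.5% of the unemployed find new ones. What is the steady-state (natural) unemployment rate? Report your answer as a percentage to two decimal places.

At steady state the flows balance: s·E = f·U, so U/(E+U) = s/(s+f).
u* = 0.93 / (0.93 + 57.5) = 0.93 / 58.43 = 1.59%.

Steady-state unemployment rate ≈ 1.59%.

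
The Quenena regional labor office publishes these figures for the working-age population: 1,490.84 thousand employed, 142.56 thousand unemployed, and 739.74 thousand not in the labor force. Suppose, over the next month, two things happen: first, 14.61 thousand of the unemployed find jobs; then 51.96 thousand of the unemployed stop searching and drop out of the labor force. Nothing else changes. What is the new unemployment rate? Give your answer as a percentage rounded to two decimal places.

Initially, labor force = 1,490.84 + 142.56 = 1,633.40 thousand, so u = 142.56/1,633.40 = 8.73%.
After the first change, unemployed falls and employed rises by 14.61; labor force unchanged → E = 1,505.45, U = 127.95, labor force = 1,633.40 thousand.
After the second change, unemployed and labor force both fall by 51.96 → E = 1,505.45, U = 75.99, labor force = 1,581.44 thousand.
New unemployment rate = 75.99 / 1,581.44 = 4.81%.

New unemployment rate ≈ 4.81%.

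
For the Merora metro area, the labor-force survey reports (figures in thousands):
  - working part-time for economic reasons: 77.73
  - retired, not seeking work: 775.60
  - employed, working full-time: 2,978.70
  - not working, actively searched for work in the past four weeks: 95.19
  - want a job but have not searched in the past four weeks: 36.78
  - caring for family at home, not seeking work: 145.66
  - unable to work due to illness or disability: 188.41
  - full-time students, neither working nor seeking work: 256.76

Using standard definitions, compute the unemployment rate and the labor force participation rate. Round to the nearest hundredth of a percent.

Unemployment rate ≈ 3.02%; labor force participation rate ≈ 69.19%.

Employed = 77.73 + 2,978.70 = 3,056.43 thousand (anyone who worked, including part-time for economic reasons, counts as employed).
Unemployed = 95.19 thousand.
Labor force = 3,056.43 + 95.19 = 3,151.62 thousand.
Not in labor force = 775.60 + 36.78 + 145.66 + 188.41 + 256.76 = 1,403.21 thousand (those not working and not actively searching are outside the labor force — including those who want a job but have given up searching).
Civilian working-age population = 3,151.62 + 1,403.21 = 4,554.83 thousand.
Unemployment rate = 95.19 / 3,151.62 = 3.02%.
Labor force participation rate = 3,151.62 / 4,554.83 = 69.19%.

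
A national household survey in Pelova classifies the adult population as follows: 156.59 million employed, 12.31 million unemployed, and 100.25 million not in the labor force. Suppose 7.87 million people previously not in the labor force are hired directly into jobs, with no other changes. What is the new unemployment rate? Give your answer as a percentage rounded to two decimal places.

New unemployment rate ≈ 6.96%.

Initially, labor force = 156.59 + 12.31 = 168.90 million, so u = 12.31/168.90 = 7.29%.
After the change, employed and labor force both rise by 7.87; unemployed unchanged → E = 164.46, U = 12.31, labor force = 176.77 million.
New unemployment rate = 12.31 / 176.77 = 6.96%.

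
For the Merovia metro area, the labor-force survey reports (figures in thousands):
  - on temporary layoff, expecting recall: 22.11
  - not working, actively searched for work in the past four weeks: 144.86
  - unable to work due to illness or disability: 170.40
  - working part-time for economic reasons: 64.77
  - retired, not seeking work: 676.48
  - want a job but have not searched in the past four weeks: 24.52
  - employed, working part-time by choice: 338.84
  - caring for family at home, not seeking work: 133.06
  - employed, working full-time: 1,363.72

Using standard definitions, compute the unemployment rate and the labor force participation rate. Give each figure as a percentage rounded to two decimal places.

Unemployment rate ≈ 8.63%; labor force participation rate ≈ 65.82%.

Employed = 64.77 + 338.84 + 1,363.72 = 1,767.33 thousand (anyone who worked, including part-time for economic reasons, counts as employed).
Unemployed = 22.11 + 144.86 = 166.97 thousand (jobless and actively searching, or on temporary layoff).
Labor force = 1,767.33 + 166.97 = 1,934.30 thousand.
Not in labor force = 170.40 + 676.48 + 24.52 + 133.06 = 1,004.46 thousand (those not working and not actively searching are outside the labor force — including those who want a job but have given up searching).
Civilian working-age population = 1,934.30 + 1,004.46 = 2,938.76 thousand.
Unemployment rate = 166.97 / 1,934.30 = 8.63%.
Labor force participation rate = 1,934.30 / 2,938.76 = 65.82%.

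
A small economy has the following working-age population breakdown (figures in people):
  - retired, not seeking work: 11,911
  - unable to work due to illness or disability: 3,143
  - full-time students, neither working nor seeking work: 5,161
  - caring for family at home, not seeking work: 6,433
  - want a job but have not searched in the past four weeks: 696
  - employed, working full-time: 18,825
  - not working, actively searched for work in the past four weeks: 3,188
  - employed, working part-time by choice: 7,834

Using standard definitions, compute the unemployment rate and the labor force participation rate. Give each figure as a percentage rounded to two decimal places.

Unemployment rate ≈ 10.68%; labor force participation rate ≈ 52.19%.

Employed = 18,825 + 7,834 = 26,659.
Unemployed = 3,188.
Labor force = 26,659 + 3,188 = 29,847.
Not in labor force = 11,911 + 3,143 + 5,161 + 6,433 + 696 = 27,344 (those not working and not actively searching are outside the labor force — including those who want a job but have given up searching).
Civilian working-age population = 29,847 + 27,344 = 57,191.
Unemployment rate = 3,188 / 29,847 = 10.68%.
Labor force participation rate = 29,847 / 57,191 = 52.19%.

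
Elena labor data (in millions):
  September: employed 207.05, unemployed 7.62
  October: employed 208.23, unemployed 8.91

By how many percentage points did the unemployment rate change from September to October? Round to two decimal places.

September: labor force = 207.05 + 7.62 = 214.67; u = 7.62/214.67 = 3.55%.
October: labor force = 208.23 + 8.91 = 217.14; u = 8.91/217.14 = 4.10%.
Change = 4.10% − 3.55% = +0.55 pp.

The unemployment rate changed by +0.55 percentage points.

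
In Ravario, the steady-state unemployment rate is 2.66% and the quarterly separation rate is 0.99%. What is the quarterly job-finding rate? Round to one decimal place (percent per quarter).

From u* = s/(s+f): f = s·(1−u)/u.
f = 0.99 × (1 − 0.0266) / 0.0266 = 0.9637 / 0.0266 ≈ 36.2% per quarter.

Job-finding rate ≈ 36.2% per quarter.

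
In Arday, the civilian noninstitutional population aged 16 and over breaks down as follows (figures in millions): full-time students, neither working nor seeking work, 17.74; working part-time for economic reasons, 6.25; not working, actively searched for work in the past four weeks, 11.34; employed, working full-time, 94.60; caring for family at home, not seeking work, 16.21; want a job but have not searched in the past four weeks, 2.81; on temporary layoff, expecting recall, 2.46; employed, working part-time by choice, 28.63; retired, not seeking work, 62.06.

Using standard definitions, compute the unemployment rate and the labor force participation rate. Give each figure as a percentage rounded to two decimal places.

Unemployment rate ≈ 9.63%; labor force participation rate ≈ 59.18%.

Employed = 6.25 + 94.60 + 28.63 = 129.48 million (anyone who worked, including part-time for economic reasons, counts as employed).
Unemployed = 11.34 + 2.46 = 13.80 million (jobless and actively searching, or on temporary layoff).
Labor force = 129.48 + 13.80 = 143.28 million.
Not in labor force = 17.74 + 16.21 + 2.81 + 62.06 = 98.82 million (those not working and not actively searching are outside the labor force — including those who want a job but have given up searching).
Civilian working-age population = 143.28 + 98.82 = 242.10 million.
Unemployment rate = 13.80 / 143.28 = 9.63%.
Labor force participation rate = 143.28 / 242.10 = 59.18%.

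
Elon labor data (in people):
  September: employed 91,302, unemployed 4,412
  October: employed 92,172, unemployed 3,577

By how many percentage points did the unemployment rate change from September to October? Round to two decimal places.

The unemployment rate changed by −0.87 percentage points.

September: labor force = 91,302 + 4,412 = 95,714; u = 4,412/95,714 = 4.61%.
October: labor force = 92,172 + 3,577 = 95,749; u = 3,577/95,749 = 3.74%.
Change = 3.74% − 4.61% = −0.87 pp.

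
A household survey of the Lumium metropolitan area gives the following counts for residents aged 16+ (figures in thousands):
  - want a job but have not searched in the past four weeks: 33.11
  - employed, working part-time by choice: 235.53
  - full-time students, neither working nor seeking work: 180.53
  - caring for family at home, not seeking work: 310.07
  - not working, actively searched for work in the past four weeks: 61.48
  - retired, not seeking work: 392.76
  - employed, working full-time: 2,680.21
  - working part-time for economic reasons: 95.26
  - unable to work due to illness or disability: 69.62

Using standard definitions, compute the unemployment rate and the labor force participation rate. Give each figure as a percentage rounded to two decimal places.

Unemployment rate ≈ 2.00%; labor force participation rate ≈ 75.70%.

Employed = 235.53 + 2,680.21 + 95.26 = 3,011.00 thousand (anyone who worked, including part-time for economic reasons, counts as employed).
Unemployed = 61.48 thousand.
Labor force = 3,011.00 + 61.48 = 3,072.48 thousand.
Not in labor force = 33.11 + 180.53 + 310.07 + 392.76 + 69.62 = 986.09 thousand (those not working and not actively searching are outside the labor force — including those who want a job but have given up searching).
Civilian working-age population = 3,072.48 + 986.09 = 4,058.57 thousand.
Unemployment rate = 61.48 / 3,072.48 = 2.00%.
Labor force participation rate = 3,072.48 / 4,058.57 = 75.70%.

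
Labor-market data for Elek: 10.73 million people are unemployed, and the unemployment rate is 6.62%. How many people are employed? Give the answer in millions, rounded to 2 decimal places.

About 151.35 million are employed.

Labor force = U / u = 10.73 / 0.0662 ≈ 162.08 million.
Employed = labor force − unemployed = 162.08 − 10.73 = 151.35 million.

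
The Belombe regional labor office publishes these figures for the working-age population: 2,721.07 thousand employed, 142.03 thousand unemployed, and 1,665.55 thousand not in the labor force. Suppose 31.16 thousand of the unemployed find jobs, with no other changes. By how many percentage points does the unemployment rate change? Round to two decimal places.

The unemployment rate changes by −1.09 percentage points.

Initially, labor force = 2,721.07 + 142.03 = 2,863.10 thousand, so u = 142.03/2,863.10 = 4.96%.
After the change, unemployed falls and employed rises by 31.16; labor force unchanged → E = 2,752.23, U = 110.87, labor force = 2,863.10 thousand.
New unemployment rate = 110.87 / 2,863.10 = 3.87%.
Change = 3.87% − 4.96% = −1.09 percentage points.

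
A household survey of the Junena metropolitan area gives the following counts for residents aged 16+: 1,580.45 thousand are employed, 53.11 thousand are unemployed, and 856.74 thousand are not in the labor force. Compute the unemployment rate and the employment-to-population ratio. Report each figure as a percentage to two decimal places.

Unemployment rate ≈ 3.25%; employment-population ratio ≈ 63.46%.

Labor force = employed + unemployed = 1,580.45 + 53.11 = 1,633.56 thousand.
Working-age population = 1,633.56 + 856.74 = 2,490.30 thousand.
Unemployment rate = 53.11 / 1,633.56 = 3.25%.
Employment-population ratio = 1,580.45 / 2,490.30 = 63.46%.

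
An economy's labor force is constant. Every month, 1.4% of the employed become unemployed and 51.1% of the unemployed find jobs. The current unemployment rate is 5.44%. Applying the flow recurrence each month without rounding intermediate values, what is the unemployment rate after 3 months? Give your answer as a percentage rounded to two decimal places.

With a fixed labor force, u_{t+1} = u_t + s·(1−u_t) − f·u_t = u_t·(1−s−f) + s.
Here 1−s−f = 0.475 and s = 0.014.
u_1 = 0.054400 × 0.475 + 0.014 = 0.039840.
u_2 = 0.039840 × 0.475 + 0.014 = 0.032924.
u_3 = 0.032924 × 0.475 + 0.014 = 0.029639.

Unemployment rate after three months ≈ 2.96%.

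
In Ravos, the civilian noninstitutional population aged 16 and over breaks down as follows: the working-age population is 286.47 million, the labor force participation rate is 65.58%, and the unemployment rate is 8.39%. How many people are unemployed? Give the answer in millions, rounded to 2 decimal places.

About 15.76 million are unemployed.

Labor force = 0.6558 × 286.47 = 187.87 million.
Unemployed = 0.0839 × 187.87 ≈ 15.76 million.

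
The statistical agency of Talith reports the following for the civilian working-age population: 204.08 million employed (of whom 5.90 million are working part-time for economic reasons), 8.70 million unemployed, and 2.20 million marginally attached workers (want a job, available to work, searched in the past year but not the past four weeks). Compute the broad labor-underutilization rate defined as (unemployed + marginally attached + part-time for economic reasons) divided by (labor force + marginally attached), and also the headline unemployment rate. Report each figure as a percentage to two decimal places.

Broad underutilization rate ≈ 7.81%; headline unemployment rate ≈ 4.09%.

Labor force = 204.08 + 8.70 = 212.78 million.
Numerator = 8.70 + 2.20 + 5.90 = 16.80 million.
Denominator = 212.78 + 2.20 = 214.98 million.
Broad rate = 16.80 / 214.98 = 7.81%.
Headline unemployment rate = 8.70 / 212.78 = 4.09%.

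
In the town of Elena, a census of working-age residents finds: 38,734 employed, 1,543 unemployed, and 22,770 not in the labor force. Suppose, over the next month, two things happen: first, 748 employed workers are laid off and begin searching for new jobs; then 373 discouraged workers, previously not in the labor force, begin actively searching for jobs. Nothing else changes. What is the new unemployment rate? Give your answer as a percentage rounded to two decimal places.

Initially, labor force = 38,734 + 1,543 = 40,277, so u = 1,543/40,277 = 3.83%.
After the first change, employed falls and unemployed rises by 748; labor force unchanged → E = 37,986, U = 2,291, labor force = 40,277.
After the second change, unemployed and labor force both rise by 373 → E = 37,986, U = 2,664, labor force = 40,650.
New unemployment rate = 2,664 / 40,650 = 6.55%.

New unemployment rate ≈ 6.55%.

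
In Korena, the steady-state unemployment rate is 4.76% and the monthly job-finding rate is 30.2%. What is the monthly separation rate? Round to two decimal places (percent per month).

From u* = s/(s+f): s = u·f/(1−u).
s = 0.0476 × 30.2 / (1 − 0.0476) = 1.4375 / 0.9524 ≈ 1.51% per month.

Separation rate ≈ 1.51% per month.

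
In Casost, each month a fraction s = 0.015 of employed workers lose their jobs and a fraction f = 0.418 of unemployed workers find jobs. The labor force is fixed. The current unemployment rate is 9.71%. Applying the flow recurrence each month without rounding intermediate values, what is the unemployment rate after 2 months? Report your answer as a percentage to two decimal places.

Unemployment rate after two months ≈ 5.47%.

With a fixed labor force, u_{t+1} = u_t + s·(1−u_t) − f·u_t = u_t·(1−s−f) + s.
Here 1−s−f = 0.567 and s = 0.015.
u_1 = 0.097100 × 0.567 + 0.015 = 0.070056.
u_2 = 0.070056 × 0.567 + 0.015 = 0.054722.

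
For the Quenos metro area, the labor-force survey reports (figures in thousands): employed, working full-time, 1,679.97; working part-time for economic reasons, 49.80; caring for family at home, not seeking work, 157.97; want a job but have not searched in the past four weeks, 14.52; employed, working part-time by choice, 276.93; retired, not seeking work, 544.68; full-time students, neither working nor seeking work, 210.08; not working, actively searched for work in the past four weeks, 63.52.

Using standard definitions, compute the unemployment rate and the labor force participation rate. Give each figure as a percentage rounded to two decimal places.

Employed = 1,679.97 + 49.80 + 276.93 = 2,006.70 thousand (anyone who worked, including part-time for economic reasons, counts as employed).
Unemployed = 63.52 thousand.
Labor force = 2,006.70 + 63.52 = 2,070.22 thousand.
Not in labor force = 157.97 + 14.52 + 544.68 + 210.08 = 927.25 thousand (those not working and not actively searching are outside the labor force — including those who want a job but have given up searching).
Civilian working-age population = 2,070.22 + 927.25 = 2,997.47 thousand.
Unemployment rate = 63.52 / 2,070.22 = 3.07%.
Labor force participation rate = 2,070.22 / 2,997.47 = 69.07%.

Unemployment rate ≈ 3.07%; labor force participation rate ≈ 69.07%.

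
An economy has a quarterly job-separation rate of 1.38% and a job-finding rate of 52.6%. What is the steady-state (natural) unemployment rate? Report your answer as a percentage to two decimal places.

At steady state the flows balance: s·E = f·U, so U/(E+U) = s/(s+f).
u* = 1.38 / (1.38 + 52.6) = 1.38 / 53.98 = 2.56%.

Steady-state unemployment rate ≈ 2.56%.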